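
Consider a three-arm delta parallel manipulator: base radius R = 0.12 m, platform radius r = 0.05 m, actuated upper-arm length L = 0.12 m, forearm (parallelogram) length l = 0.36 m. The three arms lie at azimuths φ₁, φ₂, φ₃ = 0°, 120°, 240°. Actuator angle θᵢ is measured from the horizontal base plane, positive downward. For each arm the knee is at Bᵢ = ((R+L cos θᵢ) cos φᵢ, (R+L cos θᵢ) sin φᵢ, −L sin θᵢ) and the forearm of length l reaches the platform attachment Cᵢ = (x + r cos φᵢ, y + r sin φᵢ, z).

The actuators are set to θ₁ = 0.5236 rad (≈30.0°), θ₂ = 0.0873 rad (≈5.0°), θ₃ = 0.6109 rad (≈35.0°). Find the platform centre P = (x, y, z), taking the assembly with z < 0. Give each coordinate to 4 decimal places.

arm 1 at φ=0.0°: e+L cos θ1 = 0.1739;  centre 1 = (0.1739, 0.0000, -0.0600)
φ2=120.0°: virtual centre (-0.0948, 0.1641, -0.0105), radius l
arm 3 at φ=240.0°: e+L cos θ3 = 0.1683;  centre 3 = (-0.0841, -0.1457, -0.0688)
subtract pairs → two planes through P
linear system: -0.5374x+0.3283y = 0.0022−0.0991z; -0.5161x+-0.2915y = -0.0008−-0.0177z
Cramer: x(z) = -0.0012+0.0708z;  y(z) = 0.0048-0.1859z
quadratic in z: (1.0396)z²+(0.0934)z+(-0.0953)=0, √Δ=0.6365 → z ∈ {-0.3511, 0.2612}; z = -0.3511 (taking z<0)
x = -0.0260, y = 0.0700

(-0.0260, 0.0700, -0.3511)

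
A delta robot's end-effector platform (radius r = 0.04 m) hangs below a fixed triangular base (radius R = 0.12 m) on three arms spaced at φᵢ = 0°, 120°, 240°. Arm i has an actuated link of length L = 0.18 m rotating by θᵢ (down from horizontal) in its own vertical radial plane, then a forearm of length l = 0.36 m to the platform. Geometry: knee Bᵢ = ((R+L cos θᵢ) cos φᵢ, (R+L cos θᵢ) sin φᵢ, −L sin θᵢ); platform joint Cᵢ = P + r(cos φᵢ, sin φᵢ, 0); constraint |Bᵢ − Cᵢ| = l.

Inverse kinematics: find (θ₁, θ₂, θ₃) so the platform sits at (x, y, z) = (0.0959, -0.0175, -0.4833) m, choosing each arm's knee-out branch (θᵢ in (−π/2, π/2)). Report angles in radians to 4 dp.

θ₁ = 0.8724, θ₂ = 1.3960, θ₃ = 1.3088

φ1=0.0° → target in arm frame (0.0959, -0.0175)
  A=-0.0159, B=-0.4833, C=(l²−L²−A²−y'²−z²)/(2L)=-0.3804
  γ=atan2(-0.4833,-0.0159)=-1.6037;  ψ=arccos(-0.7866)=2.4761;  θ1=γ+ψ≈0.8724
φ2=120.0° → target in arm frame (-0.0631, -0.0743)
  e−x'=0.1431;  (l²−L²−(e−x')²−y'²−z²)/2L = -0.4511
  γ=atan2(-0.4833,0.1431)=-1.2829;  ψ=arccos(-0.8949)=2.6789;  θ2=γ+ψ≈1.3960
arm 3 (φ=240.0°): x'=-0.0328, y'=0.0918
  A=0.1128, B=-0.4833, C=(l²−L²−A²−y'²−z²)/(2L)=-0.4376
  √(A²+B²)=0.4963;  θ3 = -1.3415+2.6503 ≈ 1.3088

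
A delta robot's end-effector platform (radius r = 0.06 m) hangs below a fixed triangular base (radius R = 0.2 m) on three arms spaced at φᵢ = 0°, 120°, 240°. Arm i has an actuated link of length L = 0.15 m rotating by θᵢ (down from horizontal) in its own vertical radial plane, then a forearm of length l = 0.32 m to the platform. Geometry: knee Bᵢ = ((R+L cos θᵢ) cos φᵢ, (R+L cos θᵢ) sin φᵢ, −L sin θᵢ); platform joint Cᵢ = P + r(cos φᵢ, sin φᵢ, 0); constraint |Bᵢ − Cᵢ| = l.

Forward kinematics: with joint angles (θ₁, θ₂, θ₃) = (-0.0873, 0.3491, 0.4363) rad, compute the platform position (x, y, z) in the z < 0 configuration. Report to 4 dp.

(0.0329, 0.0061, -0.1781)

S1 = (0.2894·cos0.0°, 0.2894·sin0.0°, 0.0131) = (0.2894, 0.0000, 0.0131)
φ2=120.0°: virtual centre (-0.1405, 0.2433, -0.0513), radius l
φ3=240.0°: virtual centre (-0.1380, -0.2390, -0.0634), radius l
|S₂|²−|S₁|² = -0.0024;  |S₃|²−|S₁|² = -0.0038
[-0.8598 0.4866 -0.1288]·P = -0.0024;  [-0.8548 -0.4780 -0.1529]·P = -0.0038
det = 0.8269;  x = 0.0036+-0.1644z,  y = 0.0015+-0.0259z
quadratic in z: (1.0277)z²+(0.0678)z+(-0.0205)=0, √Δ=0.2983 → z ∈ {-0.1781, 0.1121}; z = -0.1781 (taking z<0)
x = 0.0329, y = 0.0061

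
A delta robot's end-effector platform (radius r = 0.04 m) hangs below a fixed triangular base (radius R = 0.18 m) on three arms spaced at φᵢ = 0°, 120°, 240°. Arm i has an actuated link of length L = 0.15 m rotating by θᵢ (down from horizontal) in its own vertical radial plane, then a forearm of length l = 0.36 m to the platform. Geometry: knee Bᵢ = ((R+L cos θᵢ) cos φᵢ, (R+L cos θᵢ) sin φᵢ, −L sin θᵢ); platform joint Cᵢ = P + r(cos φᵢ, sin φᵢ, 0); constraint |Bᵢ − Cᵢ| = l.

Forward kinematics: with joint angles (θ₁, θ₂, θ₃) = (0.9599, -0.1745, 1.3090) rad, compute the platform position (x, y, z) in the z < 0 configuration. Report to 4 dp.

arm 1 at φ=0.0°: ρ1 = 0.2260;  O1 = (0.2260, 0.0000, -0.1229)
φ2=120.0°: virtual centre (-0.1439, 0.2492, 0.0260), radius l
O3 = (0.1788·cos240.0°, 0.1788·sin240.0°, -0.1449) = (-0.0894, -0.1549, -0.1449)
eliminate P² terms by subtracting sphere 1 from 2 and 3
[-0.7398 0.4983 0.2978]·P = 0.0173;  [-0.6309 -0.3097 -0.0440]·P = -0.0132
Cramer: x(z) = 0.0023+0.1293z;  y(z) = 0.0380-0.4056z
quadratic in z: (1.1813)z²+(0.1570)z+(-0.0630)=0, √Δ=0.5677 → z ∈ {-0.3067, 0.1738}; z = -0.3067 (taking z<0)
x = -0.0374, y = 0.1625

(-0.0374, 0.1625, -0.3067)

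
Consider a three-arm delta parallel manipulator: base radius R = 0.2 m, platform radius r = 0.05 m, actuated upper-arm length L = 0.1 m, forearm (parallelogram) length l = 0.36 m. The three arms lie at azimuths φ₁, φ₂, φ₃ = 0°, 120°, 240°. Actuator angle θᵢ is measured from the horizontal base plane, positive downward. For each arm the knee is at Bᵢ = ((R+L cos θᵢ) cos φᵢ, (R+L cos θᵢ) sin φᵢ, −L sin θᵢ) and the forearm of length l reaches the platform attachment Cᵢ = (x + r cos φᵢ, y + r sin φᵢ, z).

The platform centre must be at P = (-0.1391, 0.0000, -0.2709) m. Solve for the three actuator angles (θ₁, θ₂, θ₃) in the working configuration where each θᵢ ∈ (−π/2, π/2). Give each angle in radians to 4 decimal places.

arm 1 (φ=0.0°): x'=-0.1391, y'=0.0000
  A cos θ + B sin θ = C:  0.2891·cos θ + -0.2709·sin θ = -0.1868
  θ1 = atan2(B,A) + arccos(C/0.3962) = 1.3089
φ2=120.0° → target in arm frame (0.0695, 0.1205)
  A=0.0805, B=-0.2709, C=(l²−L²−A²−y'²−z²)/(2L)=0.1261
  √(A²+B²)=0.2826;  θ2 = -1.2821+1.1081 ≈ -0.1740
φ3=240.0° → target in arm frame (0.0696, -0.1205)
  A=0.0804, B=-0.2709, C=(l²−L²−A²−y'²−z²)/(2L)=0.1261
  γ=atan2(-0.2709,0.0804)=-1.2821;  ψ=arccos(0.4464)=1.1081;  θ3=γ+ψ≈-0.1740

θ₁ = 1.3089, θ₂ = -0.1740, θ₃ = -0.1740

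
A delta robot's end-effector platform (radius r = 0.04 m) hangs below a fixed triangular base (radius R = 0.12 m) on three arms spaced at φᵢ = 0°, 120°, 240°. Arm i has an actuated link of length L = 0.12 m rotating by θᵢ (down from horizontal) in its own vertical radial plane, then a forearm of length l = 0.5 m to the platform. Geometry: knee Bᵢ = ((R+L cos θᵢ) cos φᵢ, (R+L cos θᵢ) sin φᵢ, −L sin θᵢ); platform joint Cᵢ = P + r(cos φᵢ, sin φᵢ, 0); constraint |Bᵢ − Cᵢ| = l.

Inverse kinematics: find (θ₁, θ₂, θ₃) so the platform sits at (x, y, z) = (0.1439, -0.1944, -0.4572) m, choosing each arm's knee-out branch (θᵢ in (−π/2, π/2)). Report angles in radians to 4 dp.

rotate P by −φ1: (0.1439, -0.1944, -0.4572)
  A=-0.0639, B=-0.4572, C=(l²−L²−A²−y'²−z²)/(2L)=-0.0638
  γ=atan2(-0.4572,-0.0639)=-1.7097;  ψ=arccos(-0.1382)=1.7094;  θ1=γ+ψ≈-0.0003
arm 2 (φ=120.0°): x'=-0.2403, y'=-0.0274
  A cos θ + B sin θ = C:  0.3203·cos θ + -0.4572·sin θ = -0.3199
  √(A²+B²)=0.5582;  θ2 = -0.9597+2.1811 ≈ 1.2214
arm 3 (φ=240.0°): x'=0.0964, y'=0.2218
  e−x'=-0.0164;  (l²−L²−(e−x')²−y'²−z²)/2L = -0.0954
  γ=atan2(-0.4572,-0.0164)=-1.6067;  ψ=arccos(-0.2086)=1.7810;  θ3=γ+ψ≈0.1743

θ₁ = -0.0003, θ₂ = 1.2214, θ₃ = 0.1743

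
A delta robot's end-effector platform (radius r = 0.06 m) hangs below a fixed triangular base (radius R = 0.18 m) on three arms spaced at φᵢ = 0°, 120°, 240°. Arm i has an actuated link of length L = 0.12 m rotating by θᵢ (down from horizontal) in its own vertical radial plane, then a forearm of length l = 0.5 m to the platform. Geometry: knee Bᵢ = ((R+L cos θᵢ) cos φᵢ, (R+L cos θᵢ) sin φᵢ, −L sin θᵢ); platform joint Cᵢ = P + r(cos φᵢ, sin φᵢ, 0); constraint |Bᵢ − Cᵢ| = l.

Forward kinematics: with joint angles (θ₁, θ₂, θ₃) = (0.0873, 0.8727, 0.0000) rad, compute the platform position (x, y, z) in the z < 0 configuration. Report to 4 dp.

O1 = (0.2395·cos0.0°, 0.2395·sin0.0°, -0.0105) = (0.2395, 0.0000, -0.0105)
φ2=120.0°: virtual centre (-0.0986, 0.1707, -0.0919), radius l
φ3=240.0°: virtual centre (-0.1200, -0.2078, 0.0000), radius l
|O₂|²−|O₁|² = -0.0102;  |O₃|²−|O₁|² = 0.0001
plane₁₂: -0.6762x+0.3414y+-0.1629z = -0.0102
Cramer: x(z) = 0.0080-0.1150z;  y(z) = -0.0140+0.2493z
sphere 1 gives Az²+Bz+C=0 with A=1.0754, B=0.0672, C=-0.1961;  B²−4AC=0.8479;  roots -0.4594, 0.3969;  negative root z = -0.4594
x = 0.0608, y = -0.1286

(0.0608, -0.1286, -0.4594)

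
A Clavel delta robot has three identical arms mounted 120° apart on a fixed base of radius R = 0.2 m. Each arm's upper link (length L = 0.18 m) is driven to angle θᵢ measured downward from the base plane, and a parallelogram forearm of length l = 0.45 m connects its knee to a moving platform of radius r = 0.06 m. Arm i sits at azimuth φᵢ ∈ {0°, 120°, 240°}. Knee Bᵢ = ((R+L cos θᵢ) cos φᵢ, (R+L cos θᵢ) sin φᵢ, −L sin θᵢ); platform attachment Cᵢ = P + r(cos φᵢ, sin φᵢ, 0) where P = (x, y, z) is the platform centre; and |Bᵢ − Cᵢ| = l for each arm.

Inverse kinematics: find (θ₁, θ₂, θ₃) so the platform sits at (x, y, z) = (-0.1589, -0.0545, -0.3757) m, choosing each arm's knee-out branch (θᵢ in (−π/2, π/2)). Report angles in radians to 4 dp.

φ1=0.0° → target in arm frame (-0.1589, -0.0545)
  A cos θ + B sin θ = C:  0.2989·cos θ + -0.3757·sin θ = -0.1760
  γ=atan2(-0.3757,0.2989)=-0.8988;  ψ=arccos(-0.3666)=1.9462;  θ1=γ+ψ≈1.0474
arm 2 (φ=120.0°): x'=0.0323, y'=0.1649
  e−x'=0.1077;  (l²−L²−(e−x')²−y'²−z²)/2L = -0.0273
  θ2 = atan2(B,A) + arccos(C/0.3908) = 0.3493
rotate P by −φ3: (0.1266, -0.1104, -0.3757)
  A=0.0134, B=-0.3757, C=(l²−L²−A²−y'²−z²)/(2L)=0.0461
  √(A²+B²)=0.3759;  θ3 = -1.5353+1.4479 ≈ -0.0874

θ₁ = 1.0474, θ₂ = 0.3493, θ₃ = -0.0874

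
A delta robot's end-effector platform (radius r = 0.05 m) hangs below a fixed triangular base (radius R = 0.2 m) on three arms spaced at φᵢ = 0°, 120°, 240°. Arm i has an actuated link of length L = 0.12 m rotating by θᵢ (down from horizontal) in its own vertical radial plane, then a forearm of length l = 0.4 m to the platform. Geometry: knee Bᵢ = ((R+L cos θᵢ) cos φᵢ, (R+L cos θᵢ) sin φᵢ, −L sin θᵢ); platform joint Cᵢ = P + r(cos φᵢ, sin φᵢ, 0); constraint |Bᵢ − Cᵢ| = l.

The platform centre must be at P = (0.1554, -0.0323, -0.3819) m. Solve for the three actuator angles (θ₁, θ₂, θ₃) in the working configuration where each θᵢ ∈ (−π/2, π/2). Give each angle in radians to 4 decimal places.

rotate P by −φ1: (0.1554, -0.0323, -0.3819)
  e−x'=-0.0054;  (l²−L²−(e−x')²−y'²−z²)/2L = -0.0055
  √(A²+B²)=0.3819;  θ1 = -1.5849+1.5852 ≈ 0.0003
rotate P by −φ2: (-0.1057, -0.1184, -0.3819)
  A=0.2557, B=-0.3819, C=(l²−L²−A²−y'²−z²)/(2L)=-0.3318
  √(A²+B²)=0.4596;  θ2 = -0.9809+2.3776 ≈ 1.3967
arm 3 (φ=240.0°): x'=-0.0497, y'=0.1507
  e−x'=0.1997;  (l²−L²−(e−x')²−y'²−z²)/2L = -0.2619
  θ3 = atan2(B,A) + arccos(C/0.4310) = 1.1350

θ₁ = 0.0003, θ₂ = 1.3967, θ₃ = 1.1350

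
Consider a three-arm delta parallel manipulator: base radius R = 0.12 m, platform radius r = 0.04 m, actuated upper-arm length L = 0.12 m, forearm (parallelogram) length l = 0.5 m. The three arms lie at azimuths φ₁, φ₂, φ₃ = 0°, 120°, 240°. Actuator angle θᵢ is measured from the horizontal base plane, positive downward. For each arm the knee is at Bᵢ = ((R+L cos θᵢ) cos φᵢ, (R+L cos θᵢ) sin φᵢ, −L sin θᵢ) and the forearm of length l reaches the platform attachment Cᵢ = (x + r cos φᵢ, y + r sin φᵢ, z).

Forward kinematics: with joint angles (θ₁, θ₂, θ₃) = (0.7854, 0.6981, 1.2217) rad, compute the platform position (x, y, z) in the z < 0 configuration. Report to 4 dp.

φ1=0.0°: virtual centre (0.1649, 0.0000, -0.0849), radius l
φ2=120.0°: virtual centre (-0.0860, 0.1489, -0.0771), radius l
φ3=240.0°: virtual centre (-0.0605, -0.1048, -0.1128), radius l
|centre ₂|²−|centre ₁|² = 0.0011;  |centre ₃|²−|centre ₁|² = -0.0070
plane₁₂: -0.5016x+0.2978y+0.0154z = 0.0011
Cramer: x(z) = 0.0077-0.0559z;  y(z) = 0.0168-0.1460z
sphere 1 gives Az²+Bz+C=0 with A=1.0245, B=0.1824, C=-0.2178;  B²−4AC=0.9259;  roots -0.5586, 0.3806;  negative root z = -0.5586
x = 0.0390, y = 0.0984

(0.0390, 0.0984, -0.5586)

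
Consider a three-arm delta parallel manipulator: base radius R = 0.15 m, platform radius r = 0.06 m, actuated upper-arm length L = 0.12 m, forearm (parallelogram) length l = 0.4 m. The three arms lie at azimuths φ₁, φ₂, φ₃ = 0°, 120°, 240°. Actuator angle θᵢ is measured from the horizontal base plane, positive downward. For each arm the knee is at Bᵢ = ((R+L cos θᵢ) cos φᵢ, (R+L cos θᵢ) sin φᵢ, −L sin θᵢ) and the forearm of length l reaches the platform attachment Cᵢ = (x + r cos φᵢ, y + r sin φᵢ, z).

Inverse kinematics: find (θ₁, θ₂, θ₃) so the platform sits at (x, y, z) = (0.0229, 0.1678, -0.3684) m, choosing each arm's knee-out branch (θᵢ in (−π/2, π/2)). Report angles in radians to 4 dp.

θ₁ = 0.4364, θ₂ = -0.0870, θ₃ = 1.1346

rotate P by −φ1: (0.0229, 0.1678, -0.3684)
  A cos θ + B sin θ = C:  0.0671·cos θ + -0.3684·sin θ = -0.0949
  θ1 = atan2(B,A) + arccos(C/0.3745) = 0.4364
φ2=120.0° → target in arm frame (0.1339, -0.1037)
  A=-0.0439, B=-0.3684, C=(l²−L²−A²−y'²−z²)/(2L)=-0.0117
  γ=atan2(-0.3684,-0.0439)=-1.6893;  ψ=arccos(-0.0315)=1.6023;  θ2=γ+ψ≈-0.0870
arm 3 (φ=240.0°): x'=-0.1568, y'=-0.0641
  A cos θ + B sin θ = C:  0.2468·cos θ + -0.3684·sin θ = -0.2297
  γ=atan2(-0.3684,0.2468)=-0.9806;  ψ=arccos(-0.5179)=2.1152;  θ3=γ+ψ≈1.1346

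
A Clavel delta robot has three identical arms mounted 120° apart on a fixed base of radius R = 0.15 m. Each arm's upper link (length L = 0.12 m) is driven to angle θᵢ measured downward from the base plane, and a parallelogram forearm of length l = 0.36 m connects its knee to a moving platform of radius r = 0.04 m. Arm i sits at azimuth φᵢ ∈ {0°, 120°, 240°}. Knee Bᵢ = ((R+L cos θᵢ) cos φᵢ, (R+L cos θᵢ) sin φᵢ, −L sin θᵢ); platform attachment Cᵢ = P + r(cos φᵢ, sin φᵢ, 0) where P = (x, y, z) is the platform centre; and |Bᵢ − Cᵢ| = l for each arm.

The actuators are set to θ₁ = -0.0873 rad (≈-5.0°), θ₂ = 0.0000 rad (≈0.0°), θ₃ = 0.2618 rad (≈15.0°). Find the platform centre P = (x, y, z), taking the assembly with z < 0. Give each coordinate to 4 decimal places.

(0.0220, 0.0235, -0.2828)

φ1=0.0°: virtual centre (0.2295, 0.0000, 0.0105), radius l
φ2=120.0°: virtual centre (-0.1150, 0.1992, 0.0000), radius l
arm 3 at φ=240.0°: ρ3 = 0.2259;  centre 3 = (-0.1130, -0.1956, -0.0311)
|centre ₂|²−|centre ₁|² = 0.0001;  |centre ₃|²−|centre ₁|² = -0.0008
linear system: -0.6891x+0.3984y = 0.0001−-0.0209z; -0.6850x+-0.3913y = -0.0008−-0.0830z
Cramer: x(z) = 0.0005-0.0761z;  y(z) = 0.0011-0.0791z
into |P−centre ₁|² = l²: 1.0120z² + 0.0137z + -0.0770 = 0;  Δ = 0.3120;  z = -0.2828 or 0.2692 → z<0 root = -0.2828
x = 0.0220, y = 0.0235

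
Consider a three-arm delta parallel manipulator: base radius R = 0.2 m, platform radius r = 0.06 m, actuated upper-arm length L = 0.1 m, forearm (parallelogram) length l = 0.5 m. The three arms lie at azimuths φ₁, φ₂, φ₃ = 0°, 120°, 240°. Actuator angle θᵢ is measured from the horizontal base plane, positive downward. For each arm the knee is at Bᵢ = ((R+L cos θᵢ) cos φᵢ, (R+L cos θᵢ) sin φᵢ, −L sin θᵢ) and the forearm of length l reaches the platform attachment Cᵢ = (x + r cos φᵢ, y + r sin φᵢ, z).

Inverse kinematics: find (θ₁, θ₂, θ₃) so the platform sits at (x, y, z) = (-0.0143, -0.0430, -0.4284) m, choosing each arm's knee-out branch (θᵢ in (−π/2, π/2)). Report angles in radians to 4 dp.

rotate P by −φ1: (-0.0143, -0.0430, -0.4284)
  A cos θ + B sin θ = C:  0.1543·cos θ + -0.4284·sin θ = 0.1541
  √(A²+B²)=0.4553;  θ1 = -1.2251+1.2256 ≈ 0.0005
rotate P by −φ2: (-0.0301, 0.0339, -0.4284)
  A=0.1701, B=-0.4284, C=(l²−L²−A²−y'²−z²)/(2L)=0.1320
  θ2 = atan2(B,A) + arccos(C/0.4609) = 0.0876
φ3=240.0° → target in arm frame (0.0444, 0.0091)
  e−x'=0.0956;  (l²−L²−(e−x')²−y'²−z²)/2L = 0.2362
  γ=atan2(-0.4284,0.0956)=-1.3512;  ψ=arccos(0.5382)=1.0025;  θ3=γ+ψ≈-0.3487

θ₁ = 0.0005, θ₂ = 0.0876, θ₃ = -0.3487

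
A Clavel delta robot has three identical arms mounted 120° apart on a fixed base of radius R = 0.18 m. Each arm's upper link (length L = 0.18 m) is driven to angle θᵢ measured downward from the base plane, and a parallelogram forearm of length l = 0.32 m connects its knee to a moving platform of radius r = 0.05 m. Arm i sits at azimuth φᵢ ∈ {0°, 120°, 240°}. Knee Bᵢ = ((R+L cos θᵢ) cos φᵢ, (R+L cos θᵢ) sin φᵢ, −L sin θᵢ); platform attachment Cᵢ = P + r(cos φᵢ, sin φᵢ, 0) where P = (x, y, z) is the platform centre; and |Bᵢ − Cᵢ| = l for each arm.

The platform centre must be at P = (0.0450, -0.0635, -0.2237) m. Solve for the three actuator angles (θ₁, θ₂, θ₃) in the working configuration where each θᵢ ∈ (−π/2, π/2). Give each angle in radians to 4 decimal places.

θ₁ = 0.2620, θ₂ = 0.9602, θ₃ = 0.3490

rotate P by −φ1: (0.0450, -0.0635, -0.2237)
  e−x'=0.0850;  (l²−L²−(e−x')²−y'²−z²)/2L = 0.0242
  γ=atan2(-0.2237,0.0850)=-1.2077;  ψ=arccos(0.1010)=1.4696;  θ1=γ+ψ≈0.2620
φ2=120.0° → target in arm frame (-0.0775, -0.0072)
  e−x'=0.2075;  (l²−L²−(e−x')²−y'²−z²)/2L = -0.0643
  √(A²+B²)=0.3051;  θ2 = -0.8230+1.7831 ≈ 0.9602
φ3=240.0° → target in arm frame (0.0325, 0.0707)
  A cos θ + B sin θ = C:  0.0975·cos θ + -0.2237·sin θ = 0.0151
  γ=atan2(-0.2237,0.0975)=-1.1597;  ψ=arccos(0.0620)=1.5087;  θ3=γ+ψ≈0.3490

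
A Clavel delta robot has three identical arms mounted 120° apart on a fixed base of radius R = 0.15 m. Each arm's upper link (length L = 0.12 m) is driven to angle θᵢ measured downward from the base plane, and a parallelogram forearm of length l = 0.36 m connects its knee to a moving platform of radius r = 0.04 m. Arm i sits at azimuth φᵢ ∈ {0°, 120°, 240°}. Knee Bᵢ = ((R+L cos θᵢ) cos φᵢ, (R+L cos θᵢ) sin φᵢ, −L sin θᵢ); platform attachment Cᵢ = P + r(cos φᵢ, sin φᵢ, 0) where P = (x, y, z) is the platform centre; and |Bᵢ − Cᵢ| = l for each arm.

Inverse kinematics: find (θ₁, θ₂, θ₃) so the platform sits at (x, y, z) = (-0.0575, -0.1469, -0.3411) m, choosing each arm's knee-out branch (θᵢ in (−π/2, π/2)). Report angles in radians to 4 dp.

rotate P by −φ1: (-0.0575, -0.1469, -0.3411)
  A cos θ + B sin θ = C:  0.1675·cos θ + -0.3411·sin θ = -0.2116
  √(A²+B²)=0.3800;  θ1 = -1.1143+2.1614 ≈ 1.0470
arm 2 (φ=120.0°): x'=-0.0985, y'=0.1232
  e−x'=0.2085;  (l²−L²−(e−x')²−y'²−z²)/2L = -0.2492
  θ2 = atan2(B,A) + arccos(C/0.3998) = 1.2215
rotate P by −φ3: (0.1560, 0.0237, -0.3411)
  A cos θ + B sin θ = C:  -0.0460·cos θ + -0.3411·sin θ = -0.0159
  θ3 = atan2(B,A) + arccos(C/0.3442) = -0.0877

θ₁ = 1.0470, θ₂ = 1.2215, θ₃ = -0.0877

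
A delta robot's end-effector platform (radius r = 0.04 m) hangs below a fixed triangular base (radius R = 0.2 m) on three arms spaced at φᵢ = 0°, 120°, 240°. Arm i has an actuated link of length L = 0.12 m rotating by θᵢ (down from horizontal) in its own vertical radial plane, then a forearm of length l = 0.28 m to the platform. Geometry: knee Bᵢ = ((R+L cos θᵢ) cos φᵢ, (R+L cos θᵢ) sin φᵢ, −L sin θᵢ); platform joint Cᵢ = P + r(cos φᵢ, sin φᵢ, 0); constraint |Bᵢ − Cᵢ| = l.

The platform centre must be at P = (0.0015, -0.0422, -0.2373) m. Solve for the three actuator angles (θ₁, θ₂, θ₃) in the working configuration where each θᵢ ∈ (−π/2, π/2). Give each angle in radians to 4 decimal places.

θ₁ = 0.8732, θ₂ = 1.1348, θ₃ = 0.6107

φ1=0.0° → target in arm frame (0.0015, -0.0422)
  A cos θ + B sin θ = C:  0.1585·cos θ + -0.2373·sin θ = -0.0801
  γ=atan2(-0.2373,0.1585)=-0.9819;  ψ=arccos(-0.2806)=1.8552;  θ1=γ+ψ≈0.8732
arm 2 (φ=120.0°): x'=-0.0373, y'=0.0198
  e−x'=0.1973;  (l²−L²−(e−x')²−y'²−z²)/2L = -0.1318
  √(A²+B²)=0.3086;  θ2 = -0.8772+2.0120 ≈ 1.1348
φ3=240.0° → target in arm frame (0.0358, 0.0224)
  A=0.1242, B=-0.2373, C=(l²−L²−A²−y'²−z²)/(2L)=-0.0343
  θ3 = atan2(B,A) + arccos(C/0.2678) = 0.6107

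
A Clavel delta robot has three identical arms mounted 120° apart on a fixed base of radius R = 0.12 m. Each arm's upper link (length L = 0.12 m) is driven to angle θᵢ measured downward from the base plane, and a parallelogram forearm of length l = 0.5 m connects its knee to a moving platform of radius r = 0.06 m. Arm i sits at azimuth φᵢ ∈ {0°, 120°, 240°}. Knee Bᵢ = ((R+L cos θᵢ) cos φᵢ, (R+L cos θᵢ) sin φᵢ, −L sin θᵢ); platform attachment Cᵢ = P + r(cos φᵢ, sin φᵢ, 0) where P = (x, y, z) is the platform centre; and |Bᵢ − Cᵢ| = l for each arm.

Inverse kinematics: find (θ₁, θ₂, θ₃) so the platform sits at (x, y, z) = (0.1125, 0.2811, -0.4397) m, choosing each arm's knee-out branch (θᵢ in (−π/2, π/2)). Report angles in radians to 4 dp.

θ₁ = 0.2621, θ₂ = 0.0002, θ₃ = 1.3966

φ1=0.0° → target in arm frame (0.1125, 0.2811)
  e−x'=-0.0525;  (l²−L²−(e−x')²−y'²−z²)/2L = -0.1646
  √(A²+B²)=0.4428;  θ1 = -1.6896+1.9517 ≈ 0.2621
rotate P by −φ2: (0.1872, -0.2380, -0.4397)
  A cos θ + B sin θ = C:  -0.1272·cos θ + -0.4397·sin θ = -0.1273
  √(A²+B²)=0.4577;  θ2 = -1.8524+1.8526 ≈ 0.0002
φ3=240.0° → target in arm frame (-0.2997, -0.0431)
  A=0.3597, B=-0.4397, C=(l²−L²−A²−y'²−z²)/(2L)=-0.3707
  θ3 = atan2(B,A) + arccos(C/0.5681) = 1.3966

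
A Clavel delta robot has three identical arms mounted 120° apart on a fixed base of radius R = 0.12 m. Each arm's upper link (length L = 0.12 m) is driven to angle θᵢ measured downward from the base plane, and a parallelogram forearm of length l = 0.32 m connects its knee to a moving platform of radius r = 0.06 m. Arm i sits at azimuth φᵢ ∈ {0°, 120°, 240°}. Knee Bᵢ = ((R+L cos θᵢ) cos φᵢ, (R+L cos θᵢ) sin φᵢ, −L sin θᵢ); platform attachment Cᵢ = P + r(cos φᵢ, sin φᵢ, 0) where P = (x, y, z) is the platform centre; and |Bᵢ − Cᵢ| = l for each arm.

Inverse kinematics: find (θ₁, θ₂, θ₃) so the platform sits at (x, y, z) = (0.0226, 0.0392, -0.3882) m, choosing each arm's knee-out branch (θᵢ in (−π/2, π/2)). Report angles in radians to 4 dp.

θ₁ = 0.8732, θ₂ = 0.8730, θ₃ = 1.1347

arm 1 (φ=0.0°): x'=0.0226, y'=0.0392
  A=0.0374, B=-0.3882, C=(l²−L²−A²−y'²−z²)/(2L)=-0.2735
  θ1 = atan2(B,A) + arccos(C/0.3900) = 0.8732
arm 2 (φ=120.0°): x'=0.0226, y'=-0.0392
  A=0.0374, B=-0.3882, C=(l²−L²−A²−y'²−z²)/(2L)=-0.2735
  θ2 = atan2(B,A) + arccos(C/0.3900) = 0.8730
φ3=240.0° → target in arm frame (-0.0452, 0.0000)
  A=0.1052, B=-0.3882, C=(l²−L²−A²−y'²−z²)/(2L)=-0.3074
  θ3 = atan2(B,A) + arccos(C/0.4022) = 1.1347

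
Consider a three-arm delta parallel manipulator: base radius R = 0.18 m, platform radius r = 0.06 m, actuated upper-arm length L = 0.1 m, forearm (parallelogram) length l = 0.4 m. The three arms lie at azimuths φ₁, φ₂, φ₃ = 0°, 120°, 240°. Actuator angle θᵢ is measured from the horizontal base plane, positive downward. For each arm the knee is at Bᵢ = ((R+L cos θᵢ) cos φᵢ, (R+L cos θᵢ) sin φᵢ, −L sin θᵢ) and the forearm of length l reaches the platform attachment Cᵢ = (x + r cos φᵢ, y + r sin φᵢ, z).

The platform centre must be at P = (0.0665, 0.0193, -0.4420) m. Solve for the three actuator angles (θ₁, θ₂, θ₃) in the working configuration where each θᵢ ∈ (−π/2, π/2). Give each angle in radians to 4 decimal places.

rotate P by −φ1: (0.0665, 0.0193, -0.4420)
  e−x'=0.0535;  (l²−L²−(e−x')²−y'²−z²)/2L = -0.2430
  γ=atan2(-0.4420,0.0535)=-1.4503;  ψ=arccos(-0.5458)=2.1481;  θ1=γ+ψ≈0.6978
φ2=120.0° → target in arm frame (-0.0165, -0.0672)
  A cos θ + B sin θ = C:  0.1365·cos θ + -0.4420·sin θ = -0.3426
  γ=atan2(-0.4420,0.1365)=-1.2712;  ψ=arccos(-0.7407)=2.4049;  θ2=γ+ψ≈1.1337
rotate P by −φ3: (-0.0500, 0.0479, -0.4420)
  e−x'=0.1700;  (l²−L²−(e−x')²−y'²−z²)/2L = -0.3828
  γ=atan2(-0.4420,0.1700)=-1.2037;  ψ=arccos(-0.8083)=2.5120;  θ3=γ+ψ≈1.3083

θ₁ = 0.6978, θ₂ = 1.1337, θ₃ = 1.3083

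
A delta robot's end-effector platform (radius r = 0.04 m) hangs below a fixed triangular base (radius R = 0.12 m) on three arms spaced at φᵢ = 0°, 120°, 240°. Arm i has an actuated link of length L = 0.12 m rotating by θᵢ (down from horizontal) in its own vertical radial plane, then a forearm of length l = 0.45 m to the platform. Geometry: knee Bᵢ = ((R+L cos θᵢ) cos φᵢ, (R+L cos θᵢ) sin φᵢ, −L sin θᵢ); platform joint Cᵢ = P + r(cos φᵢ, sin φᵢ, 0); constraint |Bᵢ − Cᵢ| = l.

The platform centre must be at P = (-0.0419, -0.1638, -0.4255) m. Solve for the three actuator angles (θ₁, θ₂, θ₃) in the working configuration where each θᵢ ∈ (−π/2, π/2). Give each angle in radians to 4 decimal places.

θ₁ = 0.6112, θ₂ = 0.8731, θ₃ = -0.1741

arm 1 (φ=0.0°): x'=-0.0419, y'=-0.1638
  e−x'=0.1219;  (l²−L²−(e−x')²−y'²−z²)/2L = -0.1443
  √(A²+B²)=0.4426;  θ1 = -1.2918+1.9030 ≈ 0.6112
rotate P by −φ2: (-0.1209, 0.1182, -0.4255)
  A cos θ + B sin θ = C:  0.2009·cos θ + -0.4255·sin θ = -0.1970
  γ=atan2(-0.4255,0.2009)=-1.1297;  ψ=arccos(-0.4187)=2.0028;  θ2=γ+ψ≈0.8731
arm 3 (φ=240.0°): x'=0.1628, y'=0.0456
  A=-0.0828, B=-0.4255, C=(l²−L²−A²−y'²−z²)/(2L)=-0.0079
  γ=atan2(-0.4255,-0.0828)=-1.7630;  ψ=arccos(-0.0181)=1.5889;  θ3=γ+ψ≈-0.1741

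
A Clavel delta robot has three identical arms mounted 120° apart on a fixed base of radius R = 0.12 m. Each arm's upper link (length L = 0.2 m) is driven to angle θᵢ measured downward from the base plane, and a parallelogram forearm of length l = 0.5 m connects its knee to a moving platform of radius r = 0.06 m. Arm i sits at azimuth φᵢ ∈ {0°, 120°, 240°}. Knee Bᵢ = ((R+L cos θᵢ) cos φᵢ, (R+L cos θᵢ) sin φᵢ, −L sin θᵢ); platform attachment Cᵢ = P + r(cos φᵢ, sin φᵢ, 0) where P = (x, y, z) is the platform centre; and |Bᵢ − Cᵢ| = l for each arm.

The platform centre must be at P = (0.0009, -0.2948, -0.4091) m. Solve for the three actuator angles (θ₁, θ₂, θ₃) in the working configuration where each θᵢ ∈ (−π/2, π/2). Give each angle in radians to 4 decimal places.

θ₁ = 0.4365, θ₂ = 1.0472, θ₃ = -0.3490

rotate P by −φ1: (0.0009, -0.2948, -0.4091)
  A=0.0591, B=-0.4091, C=(l²−L²−A²−y'²−z²)/(2L)=-0.1194
  √(A²+B²)=0.4133;  θ1 = -1.4273+1.8639 ≈ 0.4365
rotate P by −φ2: (-0.2558, 0.1466, -0.4091)
  A=0.3158, B=-0.4091, C=(l²−L²−A²−y'²−z²)/(2L)=-0.1964
  γ=atan2(-0.4091,0.3158)=-0.9135;  ψ=arccos(-0.3800)=1.9606;  θ2=γ+ψ≈1.0472
φ3=240.0° → target in arm frame (0.2549, 0.1482)
  A=-0.1949, B=-0.4091, C=(l²−L²−A²−y'²−z²)/(2L)=-0.0432
  γ=atan2(-0.4091,-0.1949)=-2.0153;  ψ=arccos(-0.0954)=1.6663;  θ3=γ+ψ≈-0.3490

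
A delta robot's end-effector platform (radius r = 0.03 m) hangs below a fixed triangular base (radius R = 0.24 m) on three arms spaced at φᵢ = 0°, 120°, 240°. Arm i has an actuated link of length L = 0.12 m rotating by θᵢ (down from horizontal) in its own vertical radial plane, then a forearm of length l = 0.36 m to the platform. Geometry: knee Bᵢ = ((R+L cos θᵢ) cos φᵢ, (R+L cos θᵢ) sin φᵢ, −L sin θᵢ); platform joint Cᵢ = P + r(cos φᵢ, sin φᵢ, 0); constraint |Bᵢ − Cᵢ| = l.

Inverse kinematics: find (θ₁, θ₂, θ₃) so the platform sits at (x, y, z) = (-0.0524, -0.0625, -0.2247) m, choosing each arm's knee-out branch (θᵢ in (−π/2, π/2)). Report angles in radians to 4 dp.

φ1=0.0° → target in arm frame (-0.0524, -0.0625)
  A cos θ + B sin θ = C:  0.2624·cos θ + -0.2247·sin θ = -0.0335
  γ=atan2(-0.2247,0.2624)=-0.7082;  ψ=arccos(-0.0971)=1.6680;  θ1=γ+ψ≈0.9599
φ2=120.0° → target in arm frame (-0.0279, 0.0766)
  e−x'=0.2379;  (l²−L²−(e−x')²−y'²−z²)/2L = 0.0093
  √(A²+B²)=0.3273;  θ2 = -0.7568+1.5424 ≈ 0.7856
arm 3 (φ=240.0°): x'=0.0803, y'=-0.0141
  e−x'=0.1297;  (l²−L²−(e−x')²−y'²−z²)/2L = 0.1987
  √(A²+B²)=0.2594;  θ3 = -1.0474+0.6982 ≈ -0.3492

θ₁ = 0.9599, θ₂ = 0.7856, θ₃ = -0.3492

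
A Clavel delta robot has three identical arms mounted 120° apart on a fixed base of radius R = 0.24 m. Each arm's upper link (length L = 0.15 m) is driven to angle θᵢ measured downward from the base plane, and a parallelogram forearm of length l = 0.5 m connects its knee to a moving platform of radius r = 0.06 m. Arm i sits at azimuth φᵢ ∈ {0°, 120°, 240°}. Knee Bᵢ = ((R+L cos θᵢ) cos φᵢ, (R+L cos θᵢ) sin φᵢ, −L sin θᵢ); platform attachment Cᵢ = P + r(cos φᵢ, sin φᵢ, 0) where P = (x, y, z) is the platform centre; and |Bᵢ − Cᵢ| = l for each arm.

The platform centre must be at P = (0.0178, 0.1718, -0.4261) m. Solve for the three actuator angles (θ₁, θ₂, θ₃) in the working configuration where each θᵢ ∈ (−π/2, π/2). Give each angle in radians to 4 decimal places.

θ₁ = 0.4361, θ₂ = -0.1747, θ₃ = 1.1346

arm 1 (φ=0.0°): x'=0.0178, y'=0.1718
  A cos θ + B sin θ = C:  0.1622·cos θ + -0.4261·sin θ = -0.0330
  θ1 = atan2(B,A) + arccos(C/0.4559) = 0.4361
rotate P by −φ2: (0.1399, -0.1013, -0.4261)
  A=0.0401, B=-0.4261, C=(l²−L²−A²−y'²−z²)/(2L)=0.1135
  √(A²+B²)=0.4280;  θ2 = -1.4769+1.3023 ≈ -0.1747
rotate P by −φ3: (-0.1577, -0.0705, -0.4261)
  A cos θ + B sin θ = C:  0.3377·cos θ + -0.4261·sin θ = -0.2435
  θ3 = atan2(B,A) + arccos(C/0.5437) = 1.1346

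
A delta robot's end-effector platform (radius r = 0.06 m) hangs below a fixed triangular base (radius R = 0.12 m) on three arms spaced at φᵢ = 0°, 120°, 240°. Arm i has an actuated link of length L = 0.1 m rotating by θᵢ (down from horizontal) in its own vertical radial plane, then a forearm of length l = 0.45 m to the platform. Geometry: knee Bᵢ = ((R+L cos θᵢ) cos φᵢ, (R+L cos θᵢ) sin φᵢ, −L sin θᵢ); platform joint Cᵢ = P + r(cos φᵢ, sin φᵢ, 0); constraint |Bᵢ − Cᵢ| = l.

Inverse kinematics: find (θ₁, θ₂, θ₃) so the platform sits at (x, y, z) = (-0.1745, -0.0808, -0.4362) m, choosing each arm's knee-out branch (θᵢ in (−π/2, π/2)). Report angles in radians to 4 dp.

θ₁ = 1.1350, θ₂ = 0.5243, θ₃ = 0.0004

φ1=0.0° → target in arm frame (-0.1745, -0.0808)
  A cos θ + B sin θ = C:  0.2345·cos θ + -0.4362·sin θ = -0.2964
  θ1 = atan2(B,A) + arccos(C/0.4952) = 1.1350
φ2=120.0° → target in arm frame (0.0173, 0.1915)
  A=0.0427, B=-0.4362, C=(l²−L²−A²−y'²−z²)/(2L)=-0.1814
  √(A²+B²)=0.4383;  θ2 = -1.4732+1.9975 ≈ 0.5243
rotate P by −φ3: (0.1572, -0.1107, -0.4362)
  A cos θ + B sin θ = C:  -0.0972·cos θ + -0.4362·sin θ = -0.0974
  θ3 = atan2(B,A) + arccos(C/0.4469) = 0.0004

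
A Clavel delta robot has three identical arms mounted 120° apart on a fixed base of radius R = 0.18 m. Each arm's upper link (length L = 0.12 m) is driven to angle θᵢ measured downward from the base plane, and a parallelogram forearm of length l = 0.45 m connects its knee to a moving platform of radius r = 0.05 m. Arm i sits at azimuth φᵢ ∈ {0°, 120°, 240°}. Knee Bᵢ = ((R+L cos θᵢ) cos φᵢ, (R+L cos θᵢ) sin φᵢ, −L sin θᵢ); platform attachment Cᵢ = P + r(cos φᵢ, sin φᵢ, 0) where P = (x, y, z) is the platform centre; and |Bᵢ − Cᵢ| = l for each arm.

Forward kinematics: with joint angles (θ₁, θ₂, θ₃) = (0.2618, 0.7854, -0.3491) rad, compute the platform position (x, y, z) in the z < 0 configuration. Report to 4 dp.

centre 1 = (0.2459·cos0.0°, 0.2459·sin0.0°, -0.0311) = (0.2459, 0.0000, -0.0311)
φ2=120.0°: virtual centre (-0.1074, 0.1861, -0.0849), radius l
centre 3 = (0.2428·cos240.0°, 0.2428·sin240.0°, 0.0410) = (-0.1214, -0.2102, 0.0410)
eliminate P² terms by subtracting sphere 1 from 2 and 3
plane₁₂: -0.7067x+0.3721y+-0.1076z = -0.0081
det = 0.5705;  x = 0.0065+0.0148z,  y = -0.0094+0.3172z
into |P−centre ₁|² = l²: 1.1008z² + 0.0491z + -0.1441 = 0;  Δ = 0.6370;  z = -0.3848 or 0.3402 → z<0 root = -0.3848
x = 0.0008, y = -0.1314

(0.0008, -0.1314, -0.3848)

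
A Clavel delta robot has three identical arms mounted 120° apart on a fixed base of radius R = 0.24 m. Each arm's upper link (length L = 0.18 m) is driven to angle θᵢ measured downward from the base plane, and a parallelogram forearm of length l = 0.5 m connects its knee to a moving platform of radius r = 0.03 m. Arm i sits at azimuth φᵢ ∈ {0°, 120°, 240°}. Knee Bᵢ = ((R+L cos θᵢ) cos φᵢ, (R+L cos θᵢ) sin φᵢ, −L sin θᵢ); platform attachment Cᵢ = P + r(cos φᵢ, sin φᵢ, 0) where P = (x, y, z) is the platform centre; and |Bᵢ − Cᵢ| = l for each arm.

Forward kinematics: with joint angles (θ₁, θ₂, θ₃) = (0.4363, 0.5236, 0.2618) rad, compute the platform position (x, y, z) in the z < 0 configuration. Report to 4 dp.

arm 1 at φ=0.0°: (R−r)+L cos θ1 = 0.3731;  S1 = (0.3731, 0.0000, -0.0761)
arm 2 at φ=120.0°: (R−r)+L cos θ2 = 0.3659;  S2 = (-0.1829, 0.3169, -0.0900)
S3 = (0.3839·cos240.0°, 0.3839·sin240.0°, -0.0466) = (-0.1919, -0.3324, -0.0466)
subtract pairs → two planes through P
linear system: -1.1122x+0.6337y = -0.0030−-0.0279z; -1.1301x+-0.6649y = 0.0045−0.0590z
det = 1.4557;  x = -0.0006+0.0129z,  y = -0.0058+0.0667z
sphere 1 gives Az²+Bz+C=0 with A=1.0046, B=0.1417, C=-0.1045;  B²−4AC=0.4401;  roots -0.4007, 0.2597;  negative root z = -0.4007
x = -0.0058, y = -0.0325

(-0.0058, -0.0325, -0.4007)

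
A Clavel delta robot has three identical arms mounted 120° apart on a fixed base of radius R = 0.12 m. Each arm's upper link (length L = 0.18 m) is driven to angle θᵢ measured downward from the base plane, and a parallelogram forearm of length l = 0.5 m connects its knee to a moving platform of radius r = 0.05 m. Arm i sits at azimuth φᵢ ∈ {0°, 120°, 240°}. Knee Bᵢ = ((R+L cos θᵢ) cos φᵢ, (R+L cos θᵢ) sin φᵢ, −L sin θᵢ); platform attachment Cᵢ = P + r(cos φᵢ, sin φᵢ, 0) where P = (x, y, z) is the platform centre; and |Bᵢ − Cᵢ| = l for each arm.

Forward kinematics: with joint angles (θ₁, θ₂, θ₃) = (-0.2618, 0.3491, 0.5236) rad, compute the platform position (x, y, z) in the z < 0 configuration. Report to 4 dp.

(0.1536, 0.0362, -0.4439)

arm 1 at φ=0.0°: e+L cos θ1 = 0.2439;  S1 = (0.2439, 0.0000, 0.0466)
S2 = (0.2391·cos120.0°, 0.2391·sin120.0°, -0.0616) = (-0.1196, 0.2071, -0.0616)
φ3=240.0°: virtual centre (-0.1129, -0.1956, -0.0900), radius l
subtract pairs → two planes through P
plane₁₂: -0.7269x+0.4142y+-0.2163z = -0.0007
det = 0.5800;  x = 0.0022+-0.3410z,  y = 0.0023+-0.0762z
into |P−S₁|² = l²: 1.1221z² + 0.0713z + -0.1894 = 0;  Δ = 0.8554;  z = -0.4439 or 0.3804 → z<0 root = -0.4439
x = 0.1536, y = 0.0362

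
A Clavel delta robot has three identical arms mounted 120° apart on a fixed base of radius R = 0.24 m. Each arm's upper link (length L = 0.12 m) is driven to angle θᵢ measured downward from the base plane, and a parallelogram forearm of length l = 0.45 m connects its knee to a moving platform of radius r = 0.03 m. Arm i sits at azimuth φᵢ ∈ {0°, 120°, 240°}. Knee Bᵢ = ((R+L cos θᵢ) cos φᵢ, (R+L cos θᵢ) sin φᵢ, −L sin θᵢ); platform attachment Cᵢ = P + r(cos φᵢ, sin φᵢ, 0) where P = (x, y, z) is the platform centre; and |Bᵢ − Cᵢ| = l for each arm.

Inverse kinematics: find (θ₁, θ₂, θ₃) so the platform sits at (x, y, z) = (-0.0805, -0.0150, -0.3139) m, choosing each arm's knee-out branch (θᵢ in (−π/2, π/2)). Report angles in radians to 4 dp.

θ₁ = 0.6984, θ₂ = -0.0866, θ₃ = -0.3491

arm 1 (φ=0.0°): x'=-0.0805, y'=-0.0150
  e−x'=0.2905;  (l²−L²−(e−x')²−y'²−z²)/2L = 0.0206
  √(A²+B²)=0.4277;  θ1 = -0.8241+1.5225 ≈ 0.6984
φ2=120.0° → target in arm frame (0.0273, 0.0772)
  e−x'=0.1827;  (l²−L²−(e−x')²−y'²−z²)/2L = 0.2092
  √(A²+B²)=0.3632;  θ2 = -1.0436+0.9570 ≈ -0.0866
rotate P by −φ3: (0.0532, -0.0622, -0.3139)
  e−x'=0.1568;  (l²−L²−(e−x')²−y'²−z²)/2L = 0.2547
  γ=atan2(-0.3139,0.1568)=-1.1076;  ψ=arccos(0.7259)=0.7585;  θ3=γ+ψ≈-0.3491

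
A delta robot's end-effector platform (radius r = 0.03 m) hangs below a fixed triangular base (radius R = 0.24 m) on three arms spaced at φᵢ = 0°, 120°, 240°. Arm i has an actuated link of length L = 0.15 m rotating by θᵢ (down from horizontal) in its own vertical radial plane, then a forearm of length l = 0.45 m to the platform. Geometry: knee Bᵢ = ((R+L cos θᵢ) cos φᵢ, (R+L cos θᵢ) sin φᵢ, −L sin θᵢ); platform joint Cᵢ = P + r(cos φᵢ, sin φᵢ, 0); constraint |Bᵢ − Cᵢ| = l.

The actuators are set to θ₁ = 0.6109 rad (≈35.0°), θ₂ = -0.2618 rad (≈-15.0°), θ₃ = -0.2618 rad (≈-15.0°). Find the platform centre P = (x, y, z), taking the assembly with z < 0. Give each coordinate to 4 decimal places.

(-0.0761, 0.0000, -0.2738)

arm 1 at φ=0.0°: ρ1 = 0.3329;  S1 = (0.3329, 0.0000, -0.0860)
φ2=120.0°: virtual centre (-0.1774, 0.3073, 0.0388), radius l
φ3=240.0°: virtual centre (-0.1774, -0.3073, 0.0388), radius l
|S₂|²−|S₁|² = 0.0092;  |S₃|²−|S₁|² = 0.0092
[-1.0206 0.6147 0.2497]·P = 0.0092;  [-1.0206 -0.6147 0.2497]·P = 0.0092
Cramer: x(z) = -0.0091+0.2447z;  y(z) = 0.0000-0.0000z
into |P−S₁|² = l²: 1.0599z² + 0.0048z + -0.0782 = 0;  Δ = 0.3315;  z = -0.2738 or 0.2694 → z<0 root = -0.2738
x = -0.0761, y = 0.0000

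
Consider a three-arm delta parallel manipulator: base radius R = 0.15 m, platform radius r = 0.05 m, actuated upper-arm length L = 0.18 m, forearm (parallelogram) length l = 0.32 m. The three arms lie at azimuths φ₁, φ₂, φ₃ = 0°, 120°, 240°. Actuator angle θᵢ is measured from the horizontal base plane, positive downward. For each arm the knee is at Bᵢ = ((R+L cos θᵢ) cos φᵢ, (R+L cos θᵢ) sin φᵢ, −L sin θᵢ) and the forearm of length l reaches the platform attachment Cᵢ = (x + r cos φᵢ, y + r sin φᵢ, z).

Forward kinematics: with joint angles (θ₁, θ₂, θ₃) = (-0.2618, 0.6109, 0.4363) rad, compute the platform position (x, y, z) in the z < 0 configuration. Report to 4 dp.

φ1=0.0°: virtual centre (0.2739, 0.0000, 0.0466), radius l
φ2=120.0°: virtual centre (-0.1237, 0.2143, -0.1032), radius l
O3 = (0.2631·cos240.0°, 0.2631·sin240.0°, -0.0761) = (-0.1316, -0.2279, -0.0761)
|O₂|²−|O₁|² = -0.0053;  |O₃|²−|O₁|² = -0.0021
[-0.7952 0.4286 -0.2997]·P = -0.0053;  [-0.8109 -0.4558 -0.2453]·P = -0.0021
det = 0.7099;  x = 0.0047+-0.3405z,  y = -0.0036+0.0675z
quadratic in z: (1.1205)z²+(0.0896)z+(-0.0278)=0, √Δ=0.3639 → z ∈ {-0.2024, 0.1224}; z = -0.2024 (taking z<0)
x = 0.0736, y = -0.0173

(0.0736, -0.0173, -0.2024)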